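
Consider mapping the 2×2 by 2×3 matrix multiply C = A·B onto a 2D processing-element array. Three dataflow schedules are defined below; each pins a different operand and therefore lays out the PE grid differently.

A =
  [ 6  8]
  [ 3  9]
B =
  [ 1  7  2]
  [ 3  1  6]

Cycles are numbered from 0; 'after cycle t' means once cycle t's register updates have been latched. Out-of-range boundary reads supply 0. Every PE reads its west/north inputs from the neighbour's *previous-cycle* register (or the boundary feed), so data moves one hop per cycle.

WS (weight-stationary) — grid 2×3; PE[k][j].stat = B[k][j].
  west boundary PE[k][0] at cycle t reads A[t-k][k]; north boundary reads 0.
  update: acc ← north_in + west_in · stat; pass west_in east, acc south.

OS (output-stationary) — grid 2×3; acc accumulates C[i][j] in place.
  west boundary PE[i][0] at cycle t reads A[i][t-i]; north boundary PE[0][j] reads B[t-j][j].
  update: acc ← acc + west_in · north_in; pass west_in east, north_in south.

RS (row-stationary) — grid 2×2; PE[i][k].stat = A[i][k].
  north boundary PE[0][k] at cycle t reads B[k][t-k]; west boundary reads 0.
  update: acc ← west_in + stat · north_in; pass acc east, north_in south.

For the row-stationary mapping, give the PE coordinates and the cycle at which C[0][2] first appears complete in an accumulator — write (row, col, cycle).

(row, col, cycle) = (0, 1, 3)

Under RS, C[0][2] lands at PE[0][1]:
  after 0 — PE[0][1] acc=0, pass-E 0, pass-S 0
  after 1 — PE[0][1] acc=30, pass-E 30, pass-S 3
  after 2 — PE[0][1] acc=50, pass-E 50, pass-S 1
  after 3 — PE[0][1] acc=60, pass-E 60, pass-S 6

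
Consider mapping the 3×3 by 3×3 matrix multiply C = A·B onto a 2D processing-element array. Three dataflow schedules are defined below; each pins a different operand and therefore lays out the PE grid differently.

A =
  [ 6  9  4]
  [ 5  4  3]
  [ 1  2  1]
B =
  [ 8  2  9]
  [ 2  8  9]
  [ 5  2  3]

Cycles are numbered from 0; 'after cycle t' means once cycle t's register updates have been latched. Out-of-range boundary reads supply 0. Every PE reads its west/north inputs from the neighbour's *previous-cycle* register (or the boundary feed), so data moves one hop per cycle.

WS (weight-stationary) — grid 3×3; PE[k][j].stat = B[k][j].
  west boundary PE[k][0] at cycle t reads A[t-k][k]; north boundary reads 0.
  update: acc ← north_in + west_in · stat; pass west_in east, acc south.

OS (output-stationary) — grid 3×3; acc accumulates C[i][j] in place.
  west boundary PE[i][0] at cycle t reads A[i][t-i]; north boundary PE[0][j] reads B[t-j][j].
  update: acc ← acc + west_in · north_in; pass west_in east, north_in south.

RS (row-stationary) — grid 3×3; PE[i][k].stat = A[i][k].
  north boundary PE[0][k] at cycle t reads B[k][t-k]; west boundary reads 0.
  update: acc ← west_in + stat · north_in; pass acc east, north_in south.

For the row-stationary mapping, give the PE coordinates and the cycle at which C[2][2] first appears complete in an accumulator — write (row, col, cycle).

(row, col, cycle) = (2, 2, 6)

RS: C[2][2] accumulates in PE[2][2]:
  step 0 · PE2,2: acc=0; fwd→0 fwd↓0
  step 1 · PE2,2: acc=0; fwd→0 fwd↓0
  step 2 · PE2,2: acc=0; fwd→0 fwd↓0
  step 3 · PE2,2: acc=0; fwd→0 fwd↓0
  step 4 · PE2,2: acc=17; fwd→17 fwd↓5
  step 5 · PE2,2: acc=20; fwd→20 fwd↓2
  step 6 · PE2,2: acc=30; fwd→30 fwd↓3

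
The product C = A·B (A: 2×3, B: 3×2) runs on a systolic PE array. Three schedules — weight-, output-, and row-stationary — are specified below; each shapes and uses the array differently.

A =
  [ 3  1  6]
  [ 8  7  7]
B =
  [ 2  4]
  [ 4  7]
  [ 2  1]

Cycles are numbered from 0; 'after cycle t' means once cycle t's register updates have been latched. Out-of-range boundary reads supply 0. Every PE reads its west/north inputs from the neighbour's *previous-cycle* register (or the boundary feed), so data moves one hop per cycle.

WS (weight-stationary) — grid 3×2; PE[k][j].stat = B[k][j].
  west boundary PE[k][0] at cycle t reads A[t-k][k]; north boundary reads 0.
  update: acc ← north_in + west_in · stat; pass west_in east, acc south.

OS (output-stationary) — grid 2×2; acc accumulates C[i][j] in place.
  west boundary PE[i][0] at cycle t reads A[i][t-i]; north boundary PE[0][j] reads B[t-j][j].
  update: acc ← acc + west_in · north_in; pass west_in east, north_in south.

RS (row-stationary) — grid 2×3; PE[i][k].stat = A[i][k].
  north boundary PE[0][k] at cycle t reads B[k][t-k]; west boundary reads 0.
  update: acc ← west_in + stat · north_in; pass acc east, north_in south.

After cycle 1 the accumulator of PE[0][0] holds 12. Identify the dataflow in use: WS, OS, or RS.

dataflow = RS

WS (3×2 grid), PE[0][0]:
  @0  [0,0]  acc 6  |  →3  ↓6
  @1  [0,0]  acc 16  |  →8  ↓16
OS (2×2 grid), PE[0][0]:
  @0  [0,0]  acc 6  |  →3  ↓2
  @1  [0,0]  acc 10  |  →1  ↓4
RS (2×3 grid), PE[0][0]:
  @0  [0,0]  acc 6  |  →6  ↓2
  @1  [0,0]  acc 12  |  →12  ↓4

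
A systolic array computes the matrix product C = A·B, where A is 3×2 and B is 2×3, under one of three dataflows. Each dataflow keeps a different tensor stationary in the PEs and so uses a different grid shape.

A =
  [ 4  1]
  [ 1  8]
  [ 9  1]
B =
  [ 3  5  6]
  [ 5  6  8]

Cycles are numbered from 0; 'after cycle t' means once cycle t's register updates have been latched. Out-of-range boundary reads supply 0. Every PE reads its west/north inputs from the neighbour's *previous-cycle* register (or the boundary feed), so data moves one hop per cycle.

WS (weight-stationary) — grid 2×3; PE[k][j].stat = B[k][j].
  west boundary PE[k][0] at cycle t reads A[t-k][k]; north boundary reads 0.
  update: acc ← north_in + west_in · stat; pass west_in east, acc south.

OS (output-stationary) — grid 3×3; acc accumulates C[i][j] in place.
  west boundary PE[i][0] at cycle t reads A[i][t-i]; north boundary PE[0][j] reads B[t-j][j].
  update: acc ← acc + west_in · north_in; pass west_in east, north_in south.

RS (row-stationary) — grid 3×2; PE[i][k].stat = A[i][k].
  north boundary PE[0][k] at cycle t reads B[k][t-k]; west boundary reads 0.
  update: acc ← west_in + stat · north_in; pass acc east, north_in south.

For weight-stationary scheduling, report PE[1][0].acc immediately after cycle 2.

PE[1][0].acc = 43

Tracing WS — 2×3 array, target PE[1][0]:
  after 0 — PE[0][0] acc=12, pass-E 4, pass-S 12
  after 0 — PE[1][0] acc=0, pass-E 0, pass-S 0
  after 1 — PE[0][0] acc=3, pass-E 1, pass-S 3
  after 1 — PE[1][0] acc=17, pass-E 1, pass-S 17
  after 2 — PE[0][0] acc=27, pass-E 9, pass-S 27
  after 2 — PE[1][0] acc=43, pass-E 8, pass-S 43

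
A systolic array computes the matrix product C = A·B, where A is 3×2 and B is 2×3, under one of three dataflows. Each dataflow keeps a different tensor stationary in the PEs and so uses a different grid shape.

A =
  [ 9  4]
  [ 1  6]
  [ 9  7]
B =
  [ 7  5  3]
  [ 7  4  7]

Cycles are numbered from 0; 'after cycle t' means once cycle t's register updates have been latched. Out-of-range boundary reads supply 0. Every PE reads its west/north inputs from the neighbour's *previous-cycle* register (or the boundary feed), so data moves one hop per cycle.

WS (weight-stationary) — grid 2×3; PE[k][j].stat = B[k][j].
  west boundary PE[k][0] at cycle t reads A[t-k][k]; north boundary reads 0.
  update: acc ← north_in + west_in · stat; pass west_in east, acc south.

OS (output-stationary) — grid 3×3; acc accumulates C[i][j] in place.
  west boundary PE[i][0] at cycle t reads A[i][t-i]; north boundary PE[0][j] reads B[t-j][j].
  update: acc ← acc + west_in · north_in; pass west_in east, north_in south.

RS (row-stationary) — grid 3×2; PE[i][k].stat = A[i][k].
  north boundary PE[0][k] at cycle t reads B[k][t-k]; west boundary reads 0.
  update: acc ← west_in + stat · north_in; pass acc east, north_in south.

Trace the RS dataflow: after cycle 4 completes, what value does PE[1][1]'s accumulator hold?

RS on a 3×2 grid — tracing PE[1][1] and its feeders:
  @0  [0,1]  acc 0  |  →0  ↓0
  @0  [1,0]  acc 0  |  →0  ↓0
  @0  [1,1]  acc 0  |  →0  ↓0
  @1  [0,1]  acc 91  |  →91  ↓7
  @1  [1,0]  acc 7  |  →7  ↓7
  @1  [1,1]  acc 0  |  →0  ↓0
  @2  [0,1]  acc 61  |  →61  ↓4
  @2  [1,0]  acc 5  |  →5  ↓5
  @2  [1,1]  acc 49  |  →49  ↓7
  @3  [0,1]  acc 55  |  →55  ↓7
  @3  [1,0]  acc 3  |  →3  ↓3
  @3  [1,1]  acc 29  |  →29  ↓4
  @4  [0,1]  acc 0  |  →0  ↓0
  @4  [1,0]  acc 0  |  →0  ↓0
  @4  [1,1]  acc 45  |  →45  ↓7

PE[1][1].acc = 45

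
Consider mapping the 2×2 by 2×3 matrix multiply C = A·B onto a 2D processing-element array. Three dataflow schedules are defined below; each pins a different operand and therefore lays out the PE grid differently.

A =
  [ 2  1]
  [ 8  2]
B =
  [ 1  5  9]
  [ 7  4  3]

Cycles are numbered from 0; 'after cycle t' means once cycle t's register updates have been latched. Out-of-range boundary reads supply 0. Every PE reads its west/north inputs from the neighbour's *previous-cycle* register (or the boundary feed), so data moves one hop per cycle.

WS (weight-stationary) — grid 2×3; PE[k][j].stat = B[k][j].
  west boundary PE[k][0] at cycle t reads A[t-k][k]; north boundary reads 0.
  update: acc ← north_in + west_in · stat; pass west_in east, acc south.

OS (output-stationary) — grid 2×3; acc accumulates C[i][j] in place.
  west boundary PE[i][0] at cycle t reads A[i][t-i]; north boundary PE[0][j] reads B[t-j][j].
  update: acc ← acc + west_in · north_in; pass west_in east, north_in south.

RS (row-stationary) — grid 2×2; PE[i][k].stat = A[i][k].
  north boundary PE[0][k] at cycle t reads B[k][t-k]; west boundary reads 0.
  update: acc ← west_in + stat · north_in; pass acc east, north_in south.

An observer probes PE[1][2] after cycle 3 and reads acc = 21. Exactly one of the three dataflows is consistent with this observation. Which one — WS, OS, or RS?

dataflow = WS

— WS: 2×3; PE[1][2] trace:
  t=0 PE[1][2]: acc=0 h=0 v=0
  t=1 PE[1][2]: acc=0 h=0 v=0
  t=2 PE[1][2]: acc=0 h=0 v=0
  t=3 PE[1][2]: acc=21 h=1 v=21
— OS: 2×3; PE[1][2] trace:
  t=0 PE[1][2]: acc=0 h=0 v=0
  t=1 PE[1][2]: acc=0 h=0 v=0
  t=2 PE[1][2]: acc=0 h=0 v=0
  t=3 PE[1][2]: acc=72 h=8 v=9
— RS: 2×2 array has no PE[1][2].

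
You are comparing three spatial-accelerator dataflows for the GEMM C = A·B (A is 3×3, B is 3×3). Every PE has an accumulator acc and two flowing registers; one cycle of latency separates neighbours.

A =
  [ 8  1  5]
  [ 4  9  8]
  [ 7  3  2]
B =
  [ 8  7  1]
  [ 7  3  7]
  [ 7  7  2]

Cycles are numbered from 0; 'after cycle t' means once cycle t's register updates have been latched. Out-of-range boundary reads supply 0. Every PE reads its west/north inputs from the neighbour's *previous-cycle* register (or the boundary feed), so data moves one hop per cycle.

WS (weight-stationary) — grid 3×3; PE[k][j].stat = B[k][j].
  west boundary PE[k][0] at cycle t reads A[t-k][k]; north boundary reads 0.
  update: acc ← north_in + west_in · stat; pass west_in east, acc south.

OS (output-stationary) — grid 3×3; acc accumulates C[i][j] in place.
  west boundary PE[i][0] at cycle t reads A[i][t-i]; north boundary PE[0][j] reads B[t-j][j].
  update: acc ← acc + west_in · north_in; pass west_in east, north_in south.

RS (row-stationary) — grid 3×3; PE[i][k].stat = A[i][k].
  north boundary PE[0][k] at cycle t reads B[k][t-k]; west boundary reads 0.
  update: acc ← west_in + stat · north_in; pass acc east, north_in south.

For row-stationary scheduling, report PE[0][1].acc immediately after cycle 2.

RS on a 3×3 grid — tracing PE[0][1] and its feeders:
  @0  [0,0]  acc 64  |  →64  ↓8
  @0  [0,1]  acc 0  |  →0  ↓0
  @1  [0,0]  acc 56  |  →56  ↓7
  @1  [0,1]  acc 71  |  →71  ↓7
  @2  [0,0]  acc 8  |  →8  ↓1
  @2  [0,1]  acc 59  |  →59  ↓3

PE[0][1].acc = 59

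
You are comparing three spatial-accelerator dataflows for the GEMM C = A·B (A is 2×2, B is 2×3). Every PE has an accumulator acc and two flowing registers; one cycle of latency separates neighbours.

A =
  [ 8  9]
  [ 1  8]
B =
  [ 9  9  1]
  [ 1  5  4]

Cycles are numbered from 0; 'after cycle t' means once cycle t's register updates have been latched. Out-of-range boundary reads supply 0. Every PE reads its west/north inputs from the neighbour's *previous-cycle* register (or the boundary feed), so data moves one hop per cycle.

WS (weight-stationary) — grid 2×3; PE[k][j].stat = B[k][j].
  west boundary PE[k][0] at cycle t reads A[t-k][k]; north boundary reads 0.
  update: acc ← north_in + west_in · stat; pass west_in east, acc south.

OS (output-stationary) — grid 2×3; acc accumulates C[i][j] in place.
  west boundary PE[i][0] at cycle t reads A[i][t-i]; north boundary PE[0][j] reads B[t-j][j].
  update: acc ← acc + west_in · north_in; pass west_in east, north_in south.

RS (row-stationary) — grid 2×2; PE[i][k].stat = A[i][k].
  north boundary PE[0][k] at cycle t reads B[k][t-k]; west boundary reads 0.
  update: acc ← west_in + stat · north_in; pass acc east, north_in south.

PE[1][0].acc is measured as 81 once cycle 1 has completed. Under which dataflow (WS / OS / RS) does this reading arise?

Under WS (2×3), PE[1][0]:
  cycle 0: PE[1][0] → acc 0, east 0, south 0
  cycle 1: PE[1][0] → acc 81, east 9, south 81
Under OS (2×3), PE[1][0]:
  cycle 0: PE[1][0] → acc 0, east 0, south 0
  cycle 1: PE[1][0] → acc 9, east 1, south 9
Under RS (2×2), PE[1][0]:
  cycle 0: PE[1][0] → acc 0, east 0, south 0
  cycle 1: PE[1][0] → acc 9, east 9, south 9

dataflow = WS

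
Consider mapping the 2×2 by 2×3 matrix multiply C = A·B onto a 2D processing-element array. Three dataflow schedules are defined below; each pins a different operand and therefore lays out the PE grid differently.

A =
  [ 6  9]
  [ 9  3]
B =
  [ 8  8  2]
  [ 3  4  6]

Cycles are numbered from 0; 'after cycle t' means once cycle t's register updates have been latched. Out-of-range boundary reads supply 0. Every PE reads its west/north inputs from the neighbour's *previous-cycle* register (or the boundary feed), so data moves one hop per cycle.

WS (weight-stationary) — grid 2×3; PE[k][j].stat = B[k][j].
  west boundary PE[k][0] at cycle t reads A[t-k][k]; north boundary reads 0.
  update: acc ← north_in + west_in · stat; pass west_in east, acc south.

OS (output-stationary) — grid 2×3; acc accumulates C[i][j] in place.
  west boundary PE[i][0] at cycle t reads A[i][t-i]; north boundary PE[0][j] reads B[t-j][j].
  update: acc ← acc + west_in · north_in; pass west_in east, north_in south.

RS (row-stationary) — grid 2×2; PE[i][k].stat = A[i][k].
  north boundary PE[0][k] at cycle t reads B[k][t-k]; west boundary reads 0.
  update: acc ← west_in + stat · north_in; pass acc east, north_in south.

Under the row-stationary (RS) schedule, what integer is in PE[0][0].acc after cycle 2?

PE[0][0].acc = 12

RS (2×2). Following PE[0][0] plus its west/north inputs:
  step 0 · PE0,0: acc=48; fwd→48 fwd↓8
  step 1 · PE0,0: acc=48; fwd→48 fwd↓8
  step 2 · PE0,0: acc=12; fwd→12 fwd↓2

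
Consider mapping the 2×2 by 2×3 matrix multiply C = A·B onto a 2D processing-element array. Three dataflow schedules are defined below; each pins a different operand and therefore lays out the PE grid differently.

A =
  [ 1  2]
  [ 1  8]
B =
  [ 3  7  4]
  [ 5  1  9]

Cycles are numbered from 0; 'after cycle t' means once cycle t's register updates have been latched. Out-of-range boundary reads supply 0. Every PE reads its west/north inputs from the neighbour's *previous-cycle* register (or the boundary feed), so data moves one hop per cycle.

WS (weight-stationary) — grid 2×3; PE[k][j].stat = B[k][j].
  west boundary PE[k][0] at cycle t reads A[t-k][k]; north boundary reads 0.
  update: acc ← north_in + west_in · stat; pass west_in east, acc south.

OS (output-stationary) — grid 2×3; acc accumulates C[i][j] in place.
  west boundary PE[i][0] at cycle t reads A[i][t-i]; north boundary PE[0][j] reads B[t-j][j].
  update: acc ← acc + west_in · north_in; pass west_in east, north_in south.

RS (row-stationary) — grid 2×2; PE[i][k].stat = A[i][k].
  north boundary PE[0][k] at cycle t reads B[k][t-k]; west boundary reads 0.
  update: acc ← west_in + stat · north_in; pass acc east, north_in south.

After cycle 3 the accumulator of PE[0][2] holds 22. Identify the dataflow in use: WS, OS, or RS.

dataflow = OS

WS (2×3 grid), PE[0][2]:
  c0 r0c2: 0 / 0 / 0
  c1 r0c2: 0 / 0 / 0
  c2 r0c2: 4 / 1 / 4
  c3 r0c2: 4 / 1 / 4
OS (2×3 grid), PE[0][2]:
  c0 r0c2: 0 / 0 / 0
  c1 r0c2: 0 / 0 / 0
  c2 r0c2: 4 / 1 / 4
  c3 r0c2: 22 / 2 / 9
— RS: 2×2 array has no PE[0][2].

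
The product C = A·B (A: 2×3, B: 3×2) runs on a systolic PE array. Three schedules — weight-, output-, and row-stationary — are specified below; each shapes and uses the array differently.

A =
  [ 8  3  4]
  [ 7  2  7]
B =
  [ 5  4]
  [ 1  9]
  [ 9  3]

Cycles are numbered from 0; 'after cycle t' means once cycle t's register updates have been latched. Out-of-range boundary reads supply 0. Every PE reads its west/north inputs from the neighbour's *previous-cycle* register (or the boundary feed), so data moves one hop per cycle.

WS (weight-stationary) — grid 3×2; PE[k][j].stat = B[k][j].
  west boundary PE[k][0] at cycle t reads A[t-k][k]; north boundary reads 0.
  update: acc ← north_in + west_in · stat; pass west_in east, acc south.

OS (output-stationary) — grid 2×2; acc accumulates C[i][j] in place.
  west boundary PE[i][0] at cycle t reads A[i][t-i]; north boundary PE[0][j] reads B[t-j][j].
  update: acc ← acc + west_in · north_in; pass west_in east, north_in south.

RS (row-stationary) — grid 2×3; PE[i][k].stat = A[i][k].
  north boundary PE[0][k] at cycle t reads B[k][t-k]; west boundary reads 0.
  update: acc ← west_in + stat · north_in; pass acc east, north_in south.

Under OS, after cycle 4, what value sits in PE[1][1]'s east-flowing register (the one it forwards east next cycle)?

register = 7

OS (2×2). Following PE[1][1] plus its west/north inputs:
  @0  [0,1]  acc 0  |  →0  ↓0
  @0  [1,0]  acc 0  |  →0  ↓0
  @0  [1,1]  acc 0  |  →0  ↓0
  @1  [0,1]  acc 32  |  →8  ↓4
  @1  [1,0]  acc 35  |  →7  ↓5
  @1  [1,1]  acc 0  |  →0  ↓0
  @2  [0,1]  acc 59  |  →3  ↓9
  @2  [1,0]  acc 37  |  →2  ↓1
  @2  [1,1]  acc 28  |  →7  ↓4
  @3  [0,1]  acc 71  |  →4  ↓3
  @3  [1,0]  acc 100  |  →7  ↓9
  @3  [1,1]  acc 46  |  →2  ↓9
  @4  [0,1]  acc 71  |  →0  ↓0
  @4  [1,0]  acc 100  |  →0  ↓0
  @4  [1,1]  acc 67  |  →7  ↓3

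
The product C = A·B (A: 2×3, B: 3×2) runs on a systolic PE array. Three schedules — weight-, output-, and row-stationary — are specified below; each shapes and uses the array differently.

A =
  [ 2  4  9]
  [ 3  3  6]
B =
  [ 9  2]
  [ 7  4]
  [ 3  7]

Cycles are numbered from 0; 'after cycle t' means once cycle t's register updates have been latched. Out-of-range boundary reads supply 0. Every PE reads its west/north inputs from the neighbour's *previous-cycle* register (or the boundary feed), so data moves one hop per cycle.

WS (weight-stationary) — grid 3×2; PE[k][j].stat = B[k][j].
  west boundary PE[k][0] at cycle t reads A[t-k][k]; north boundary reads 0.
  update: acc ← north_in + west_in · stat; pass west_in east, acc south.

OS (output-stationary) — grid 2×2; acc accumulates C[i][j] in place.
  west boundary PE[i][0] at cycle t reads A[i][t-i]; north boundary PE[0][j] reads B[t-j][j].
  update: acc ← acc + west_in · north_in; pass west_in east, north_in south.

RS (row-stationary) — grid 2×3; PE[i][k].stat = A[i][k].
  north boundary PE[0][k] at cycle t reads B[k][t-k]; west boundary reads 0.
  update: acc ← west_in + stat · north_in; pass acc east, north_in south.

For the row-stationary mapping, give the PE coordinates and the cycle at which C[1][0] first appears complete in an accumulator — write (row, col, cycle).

(row, col, cycle) = (1, 2, 3)

RS: C[1][0] accumulates in PE[1][2]:
  after 0 — PE[1][2] acc=0, pass-E 0, pass-S 0
  after 1 — PE[1][2] acc=0, pass-E 0, pass-S 0
  after 2 — PE[1][2] acc=0, pass-E 0, pass-S 0
  after 3 — PE[1][2] acc=66, pass-E 66, pass-S 3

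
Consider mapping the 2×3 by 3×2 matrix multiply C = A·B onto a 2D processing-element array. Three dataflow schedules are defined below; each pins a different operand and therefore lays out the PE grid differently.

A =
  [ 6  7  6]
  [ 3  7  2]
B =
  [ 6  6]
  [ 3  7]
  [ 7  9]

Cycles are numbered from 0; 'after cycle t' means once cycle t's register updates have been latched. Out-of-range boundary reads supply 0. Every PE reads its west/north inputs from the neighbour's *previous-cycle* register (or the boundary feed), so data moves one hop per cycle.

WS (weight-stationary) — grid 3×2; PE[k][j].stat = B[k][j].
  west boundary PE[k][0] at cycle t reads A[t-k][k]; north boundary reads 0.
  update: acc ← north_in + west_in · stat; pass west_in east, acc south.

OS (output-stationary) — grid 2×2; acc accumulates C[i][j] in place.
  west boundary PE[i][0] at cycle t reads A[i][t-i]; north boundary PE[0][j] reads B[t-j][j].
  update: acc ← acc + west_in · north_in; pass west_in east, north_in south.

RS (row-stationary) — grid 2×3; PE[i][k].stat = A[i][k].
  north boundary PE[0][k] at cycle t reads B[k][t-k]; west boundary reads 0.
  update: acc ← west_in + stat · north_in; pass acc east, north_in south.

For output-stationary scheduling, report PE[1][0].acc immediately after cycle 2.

Tracing OS — 2×2 array, target PE[1][0]:
  c0 r0c0: 36 / 6 / 6
  c0 r1c0: 0 / 0 / 0
  c1 r0c0: 57 / 7 / 3
  c1 r1c0: 18 / 3 / 6
  c2 r0c0: 99 / 6 / 7
  c2 r1c0: 39 / 7 / 3

PE[1][0].acc = 39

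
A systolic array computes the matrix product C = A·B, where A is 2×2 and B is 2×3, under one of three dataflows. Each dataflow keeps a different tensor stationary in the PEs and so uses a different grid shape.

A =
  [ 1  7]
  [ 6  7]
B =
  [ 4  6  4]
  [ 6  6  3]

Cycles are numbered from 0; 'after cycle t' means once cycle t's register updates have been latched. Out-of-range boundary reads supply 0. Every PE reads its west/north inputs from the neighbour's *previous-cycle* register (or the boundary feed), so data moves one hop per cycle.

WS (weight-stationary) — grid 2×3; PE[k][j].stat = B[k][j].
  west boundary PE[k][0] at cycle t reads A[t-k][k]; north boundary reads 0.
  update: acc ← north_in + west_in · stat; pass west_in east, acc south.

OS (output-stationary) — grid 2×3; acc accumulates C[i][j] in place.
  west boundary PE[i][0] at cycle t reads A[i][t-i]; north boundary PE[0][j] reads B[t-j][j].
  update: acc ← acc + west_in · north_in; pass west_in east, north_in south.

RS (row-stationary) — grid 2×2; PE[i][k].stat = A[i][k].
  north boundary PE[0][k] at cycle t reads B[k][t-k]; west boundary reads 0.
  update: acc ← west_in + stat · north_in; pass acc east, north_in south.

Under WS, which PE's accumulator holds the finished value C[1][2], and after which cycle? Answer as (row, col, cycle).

WS — PE[1][2] is where C[1][2] collects:
  c0 r1c2: 0 / 0 / 0
  c1 r1c2: 0 / 0 / 0
  c2 r1c2: 0 / 0 / 0
  c3 r1c2: 25 / 7 / 25
  c4 r1c2: 45 / 7 / 45

(row, col, cycle) = (1, 2, 4)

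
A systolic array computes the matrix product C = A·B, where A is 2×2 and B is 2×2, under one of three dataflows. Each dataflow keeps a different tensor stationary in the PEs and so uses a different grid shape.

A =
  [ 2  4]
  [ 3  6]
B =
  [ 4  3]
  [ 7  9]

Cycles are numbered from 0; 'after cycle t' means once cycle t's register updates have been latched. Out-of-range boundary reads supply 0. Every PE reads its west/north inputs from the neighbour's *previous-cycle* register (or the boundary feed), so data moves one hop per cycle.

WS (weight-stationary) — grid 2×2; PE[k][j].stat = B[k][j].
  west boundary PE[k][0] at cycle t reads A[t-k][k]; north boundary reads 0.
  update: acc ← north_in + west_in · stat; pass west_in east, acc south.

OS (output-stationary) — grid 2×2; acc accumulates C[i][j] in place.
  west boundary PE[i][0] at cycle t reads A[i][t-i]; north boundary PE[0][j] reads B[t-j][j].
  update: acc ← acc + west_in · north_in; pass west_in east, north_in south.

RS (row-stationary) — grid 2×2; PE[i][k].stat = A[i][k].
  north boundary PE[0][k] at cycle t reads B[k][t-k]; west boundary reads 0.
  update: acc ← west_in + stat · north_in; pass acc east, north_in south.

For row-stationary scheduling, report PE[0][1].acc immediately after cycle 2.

PE[0][1].acc = 42

RS on a 2×2 grid — tracing PE[0][1] and its feeders:
  cycle 0: PE[0][0] → acc 8, east 8, south 4
  cycle 0: PE[0][1] → acc 0, east 0, south 0
  cycle 1: PE[0][0] → acc 6, east 6, south 3
  cycle 1: PE[0][1] → acc 36, east 36, south 7
  cycle 2: PE[0][0] → acc 0, east 0, south 0
  cycle 2: PE[0][1] → acc 42, east 42, south 9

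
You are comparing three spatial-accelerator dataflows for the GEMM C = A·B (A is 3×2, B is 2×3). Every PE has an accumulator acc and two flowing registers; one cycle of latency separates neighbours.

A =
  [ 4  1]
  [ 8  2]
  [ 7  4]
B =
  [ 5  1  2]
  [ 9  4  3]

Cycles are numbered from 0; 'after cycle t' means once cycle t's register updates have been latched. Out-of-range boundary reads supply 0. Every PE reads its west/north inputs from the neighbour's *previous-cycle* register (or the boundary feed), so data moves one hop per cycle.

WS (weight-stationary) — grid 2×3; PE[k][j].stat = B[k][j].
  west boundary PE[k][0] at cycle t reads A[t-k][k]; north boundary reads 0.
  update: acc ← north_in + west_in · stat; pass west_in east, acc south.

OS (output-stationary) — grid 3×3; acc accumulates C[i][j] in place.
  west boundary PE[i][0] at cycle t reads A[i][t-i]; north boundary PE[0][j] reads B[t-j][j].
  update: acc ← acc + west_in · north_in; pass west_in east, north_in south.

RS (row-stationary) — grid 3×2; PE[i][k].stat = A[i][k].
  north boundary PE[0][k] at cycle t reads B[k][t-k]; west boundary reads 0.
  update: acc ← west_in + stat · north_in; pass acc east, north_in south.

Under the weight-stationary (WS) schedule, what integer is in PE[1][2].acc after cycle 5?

PE[1][2].acc = 26

Tracing WS — 2×3 array, target PE[1][2]:
  0: (0,2).acc=0  regs=<0,0>
  0: (1,1).acc=0  regs=<0,0>
  0: (1,2).acc=0  regs=<0,0>
  1: (0,2).acc=0  regs=<0,0>
  1: (1,1).acc=0  regs=<0,0>
  1: (1,2).acc=0  regs=<0,0>
  2: (0,2).acc=8  regs=<4,8>
  2: (1,1).acc=8  regs=<1,8>
  2: (1,2).acc=0  regs=<0,0>
  3: (0,2).acc=16  regs=<8,16>
  3: (1,1).acc=16  regs=<2,16>
  3: (1,2).acc=11  regs=<1,11>
  4: (0,2).acc=14  regs=<7,14>
  4: (1,1).acc=23  regs=<4,23>
  4: (1,2).acc=22  regs=<2,22>
  5: (0,2).acc=0  regs=<0,0>
  5: (1,1).acc=0  regs=<0,0>
  5: (1,2).acc=26  regs=<4,26>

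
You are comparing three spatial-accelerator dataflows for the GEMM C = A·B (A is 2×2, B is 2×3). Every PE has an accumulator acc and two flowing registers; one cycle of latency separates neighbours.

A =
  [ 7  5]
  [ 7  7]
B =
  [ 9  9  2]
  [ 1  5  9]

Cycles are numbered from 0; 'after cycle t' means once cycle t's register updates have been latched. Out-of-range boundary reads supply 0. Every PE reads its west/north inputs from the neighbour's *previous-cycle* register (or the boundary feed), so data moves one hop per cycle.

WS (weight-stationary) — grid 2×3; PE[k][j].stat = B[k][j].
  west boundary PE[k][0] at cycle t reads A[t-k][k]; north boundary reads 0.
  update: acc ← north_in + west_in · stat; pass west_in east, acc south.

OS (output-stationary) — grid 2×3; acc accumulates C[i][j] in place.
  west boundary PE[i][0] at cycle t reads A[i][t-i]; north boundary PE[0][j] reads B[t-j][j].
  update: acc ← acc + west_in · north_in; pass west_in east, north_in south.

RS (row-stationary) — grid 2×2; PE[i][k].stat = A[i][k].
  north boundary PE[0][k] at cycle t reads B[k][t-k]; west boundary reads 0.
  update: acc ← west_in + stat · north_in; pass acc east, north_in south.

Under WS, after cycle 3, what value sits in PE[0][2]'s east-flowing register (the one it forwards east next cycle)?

WS on a 2×3 grid — tracing PE[0][2] and its feeders:
  c0 r0c1: 0 / 0 / 0
  c0 r0c2: 0 / 0 / 0
  c1 r0c1: 63 / 7 / 63
  c1 r0c2: 0 / 0 / 0
  c2 r0c1: 63 / 7 / 63
  c2 r0c2: 14 / 7 / 14
  c3 r0c1: 0 / 0 / 0
  c3 r0c2: 14 / 7 / 14

register = 7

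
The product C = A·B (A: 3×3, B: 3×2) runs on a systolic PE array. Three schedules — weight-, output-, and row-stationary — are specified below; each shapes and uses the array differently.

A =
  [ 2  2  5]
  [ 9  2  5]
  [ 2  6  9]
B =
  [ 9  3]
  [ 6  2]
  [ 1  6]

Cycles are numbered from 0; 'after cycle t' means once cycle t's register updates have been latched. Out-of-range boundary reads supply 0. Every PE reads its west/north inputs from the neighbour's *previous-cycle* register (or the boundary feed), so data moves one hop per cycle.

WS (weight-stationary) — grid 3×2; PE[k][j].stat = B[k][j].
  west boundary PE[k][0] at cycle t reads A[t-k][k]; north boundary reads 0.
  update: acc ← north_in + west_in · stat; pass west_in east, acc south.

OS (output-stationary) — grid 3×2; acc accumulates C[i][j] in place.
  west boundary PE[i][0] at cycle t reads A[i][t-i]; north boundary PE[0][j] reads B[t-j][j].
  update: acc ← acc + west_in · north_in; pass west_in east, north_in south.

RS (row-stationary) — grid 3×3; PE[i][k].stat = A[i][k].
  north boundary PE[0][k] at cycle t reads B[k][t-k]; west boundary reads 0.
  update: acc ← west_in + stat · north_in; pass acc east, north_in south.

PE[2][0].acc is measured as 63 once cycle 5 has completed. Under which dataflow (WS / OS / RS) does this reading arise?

WS [3×2] PE[2][0] across cycles:
  c0 r2c0: 0 / 0 / 0
  c1 r2c0: 0 / 0 / 0
  c2 r2c0: 35 / 5 / 35
  c3 r2c0: 98 / 5 / 98
  c4 r2c0: 63 / 9 / 63
  c5 r2c0: 0 / 0 / 0
OS [3×2] PE[2][0] across cycles:
  c0 r2c0: 0 / 0 / 0
  c1 r2c0: 0 / 0 / 0
  c2 r2c0: 18 / 2 / 9
  c3 r2c0: 54 / 6 / 6
  c4 r2c0: 63 / 9 / 1
  c5 r2c0: 63 / 0 / 0
RS [3×3] PE[2][0] across cycles:
  c0 r2c0: 0 / 0 / 0
  c1 r2c0: 0 / 0 / 0
  c2 r2c0: 18 / 18 / 9
  c3 r2c0: 6 / 6 / 3
  c4 r2c0: 0 / 0 / 0
  c5 r2c0: 0 / 0 / 0

dataflow = OS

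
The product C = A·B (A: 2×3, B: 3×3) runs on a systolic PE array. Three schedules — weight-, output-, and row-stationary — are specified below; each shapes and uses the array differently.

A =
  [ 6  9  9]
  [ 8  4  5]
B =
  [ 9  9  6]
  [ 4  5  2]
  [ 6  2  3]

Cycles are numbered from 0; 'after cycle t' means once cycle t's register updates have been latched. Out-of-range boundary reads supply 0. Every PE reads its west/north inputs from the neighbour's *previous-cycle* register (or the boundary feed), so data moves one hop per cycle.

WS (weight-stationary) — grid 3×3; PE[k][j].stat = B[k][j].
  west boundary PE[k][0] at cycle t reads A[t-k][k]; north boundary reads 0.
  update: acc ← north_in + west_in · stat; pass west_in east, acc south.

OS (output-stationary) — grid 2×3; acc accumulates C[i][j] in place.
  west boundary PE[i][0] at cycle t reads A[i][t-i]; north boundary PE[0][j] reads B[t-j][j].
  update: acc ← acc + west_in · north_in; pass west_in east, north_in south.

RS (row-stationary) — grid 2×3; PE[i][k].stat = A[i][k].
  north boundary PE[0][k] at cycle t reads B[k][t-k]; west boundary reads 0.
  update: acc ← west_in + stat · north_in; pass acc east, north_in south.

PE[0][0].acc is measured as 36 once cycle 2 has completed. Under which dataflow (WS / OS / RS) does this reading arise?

dataflow = RS

— WS: 3×3; PE[0][0] trace:
  t=0 PE[0][0]: acc=54 h=6 v=54
  t=1 PE[0][0]: acc=72 h=8 v=72
  t=2 PE[0][0]: acc=0 h=0 v=0
— OS: 2×3; PE[0][0] trace:
  t=0 PE[0][0]: acc=54 h=6 v=9
  t=1 PE[0][0]: acc=90 h=9 v=4
  t=2 PE[0][0]: acc=144 h=9 v=6
— RS: 2×3; PE[0][0] trace:
  t=0 PE[0][0]: acc=54 h=54 v=9
  t=1 PE[0][0]: acc=54 h=54 v=9
  t=2 PE[0][0]: acc=36 h=36 v=6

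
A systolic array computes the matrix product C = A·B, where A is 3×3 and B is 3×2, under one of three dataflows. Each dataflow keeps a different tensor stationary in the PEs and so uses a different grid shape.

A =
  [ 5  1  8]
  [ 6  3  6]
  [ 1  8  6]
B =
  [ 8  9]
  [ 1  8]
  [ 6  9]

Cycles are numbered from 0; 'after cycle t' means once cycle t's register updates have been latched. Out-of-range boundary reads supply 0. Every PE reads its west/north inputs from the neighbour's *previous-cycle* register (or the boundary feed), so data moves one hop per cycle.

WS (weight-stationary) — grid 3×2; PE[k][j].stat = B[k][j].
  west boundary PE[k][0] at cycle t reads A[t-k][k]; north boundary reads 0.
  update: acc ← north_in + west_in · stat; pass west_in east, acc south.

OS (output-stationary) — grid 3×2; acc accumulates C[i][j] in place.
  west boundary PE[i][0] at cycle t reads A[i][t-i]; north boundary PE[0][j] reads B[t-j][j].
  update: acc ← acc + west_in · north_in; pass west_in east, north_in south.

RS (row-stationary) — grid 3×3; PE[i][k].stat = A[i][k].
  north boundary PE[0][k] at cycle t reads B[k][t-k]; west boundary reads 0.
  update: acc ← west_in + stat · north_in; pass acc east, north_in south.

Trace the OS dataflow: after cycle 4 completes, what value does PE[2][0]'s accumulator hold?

OS (3×2). Following PE[2][0] plus its west/north inputs:
  [0] (1,0) acc=0 (h:0 v:0)
  [0] (2,0) acc=0 (h:0 v:0)
  [1] (1,0) acc=48 (h:6 v:8)
  [1] (2,0) acc=0 (h:0 v:0)
  [2] (1,0) acc=51 (h:3 v:1)
  [2] (2,0) acc=8 (h:1 v:8)
  [3] (1,0) acc=87 (h:6 v:6)
  [3] (2,0) acc=16 (h:8 v:1)
  [4] (1,0) acc=87 (h:0 v:0)
  [4] (2,0) acc=52 (h:6 v:6)

PE[2][0].acc = 52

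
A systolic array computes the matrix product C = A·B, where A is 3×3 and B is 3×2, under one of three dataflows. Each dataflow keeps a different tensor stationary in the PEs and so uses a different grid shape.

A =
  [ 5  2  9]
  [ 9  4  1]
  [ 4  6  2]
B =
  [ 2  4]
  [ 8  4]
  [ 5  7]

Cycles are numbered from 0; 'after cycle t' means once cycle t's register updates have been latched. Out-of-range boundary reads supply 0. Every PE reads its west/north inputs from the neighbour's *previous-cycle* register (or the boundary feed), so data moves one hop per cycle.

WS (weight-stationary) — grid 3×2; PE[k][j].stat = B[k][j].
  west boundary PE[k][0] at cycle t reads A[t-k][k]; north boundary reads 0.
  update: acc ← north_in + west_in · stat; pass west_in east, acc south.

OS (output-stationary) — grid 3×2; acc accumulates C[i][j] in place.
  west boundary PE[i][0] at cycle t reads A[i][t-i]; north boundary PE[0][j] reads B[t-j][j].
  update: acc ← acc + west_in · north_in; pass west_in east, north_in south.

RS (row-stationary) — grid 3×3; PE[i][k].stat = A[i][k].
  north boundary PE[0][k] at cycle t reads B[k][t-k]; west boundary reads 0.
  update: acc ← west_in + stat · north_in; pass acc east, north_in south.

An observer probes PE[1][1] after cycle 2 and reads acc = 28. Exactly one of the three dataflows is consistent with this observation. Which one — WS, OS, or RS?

Under WS (3×2), PE[1][1]:
  step 0 · PE1,1: acc=0; fwd→0 fwd↓0
  step 1 · PE1,1: acc=0; fwd→0 fwd↓0
  step 2 · PE1,1: acc=28; fwd→2 fwd↓28
Under OS (3×2), PE[1][1]:
  step 0 · PE1,1: acc=0; fwd→0 fwd↓0
  step 1 · PE1,1: acc=0; fwd→0 fwd↓0
  step 2 · PE1,1: acc=36; fwd→9 fwd↓4
Under RS (3×3), PE[1][1]:
  step 0 · PE1,1: acc=0; fwd→0 fwd↓0
  step 1 · PE1,1: acc=0; fwd→0 fwd↓0
  step 2 · PE1,1: acc=50; fwd→50 fwd↓8

dataflow = WS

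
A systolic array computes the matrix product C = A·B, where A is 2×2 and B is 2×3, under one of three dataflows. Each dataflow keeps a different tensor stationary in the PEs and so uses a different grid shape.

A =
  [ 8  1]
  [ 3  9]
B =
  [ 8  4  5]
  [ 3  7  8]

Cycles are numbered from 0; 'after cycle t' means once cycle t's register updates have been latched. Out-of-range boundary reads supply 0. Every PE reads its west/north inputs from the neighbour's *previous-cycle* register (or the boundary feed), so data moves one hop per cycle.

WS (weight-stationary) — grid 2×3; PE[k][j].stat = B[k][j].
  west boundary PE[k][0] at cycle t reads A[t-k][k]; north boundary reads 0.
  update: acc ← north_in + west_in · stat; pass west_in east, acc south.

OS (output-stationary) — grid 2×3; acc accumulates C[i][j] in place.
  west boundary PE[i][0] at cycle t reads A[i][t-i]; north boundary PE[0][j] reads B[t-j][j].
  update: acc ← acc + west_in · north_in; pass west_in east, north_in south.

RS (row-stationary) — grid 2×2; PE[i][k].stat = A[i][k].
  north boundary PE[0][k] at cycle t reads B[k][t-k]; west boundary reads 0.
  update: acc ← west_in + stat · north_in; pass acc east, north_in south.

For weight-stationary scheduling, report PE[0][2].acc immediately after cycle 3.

PE[0][2].acc = 15

WS 2×3: PE[0][2] cycle-by-cycle (with neighbour feeds):
  cycle 0: PE[0][1] → acc 0, east 0, south 0
  cycle 0: PE[0][2] → acc 0, east 0, south 0
  cycle 1: PE[0][1] → acc 32, east 8, south 32
  cycle 1: PE[0][2] → acc 0, east 0, south 0
  cycle 2: PE[0][1] → acc 12, east 3, south 12
  cycle 2: PE[0][2] → acc 40, east 8, south 40
  cycle 3: PE[0][1] → acc 0, east 0, south 0
  cycle 3: PE[0][2] → acc 15, east 3, south 15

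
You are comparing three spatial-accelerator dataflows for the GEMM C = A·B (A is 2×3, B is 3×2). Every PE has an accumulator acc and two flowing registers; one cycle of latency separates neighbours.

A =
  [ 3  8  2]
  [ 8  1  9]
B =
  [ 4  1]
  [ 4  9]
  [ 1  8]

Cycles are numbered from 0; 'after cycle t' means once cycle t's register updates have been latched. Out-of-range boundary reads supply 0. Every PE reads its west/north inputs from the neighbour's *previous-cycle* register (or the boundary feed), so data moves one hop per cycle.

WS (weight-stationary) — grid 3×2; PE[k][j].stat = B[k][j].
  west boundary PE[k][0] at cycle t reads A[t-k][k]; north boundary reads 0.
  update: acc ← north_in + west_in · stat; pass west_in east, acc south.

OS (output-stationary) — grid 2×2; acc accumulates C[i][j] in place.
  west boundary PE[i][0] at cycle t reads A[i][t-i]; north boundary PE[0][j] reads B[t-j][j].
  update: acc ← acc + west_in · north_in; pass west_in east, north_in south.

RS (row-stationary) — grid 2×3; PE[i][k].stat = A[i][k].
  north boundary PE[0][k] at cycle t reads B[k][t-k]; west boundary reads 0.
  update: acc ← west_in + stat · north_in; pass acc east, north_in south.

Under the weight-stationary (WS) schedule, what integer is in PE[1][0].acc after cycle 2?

PE[1][0].acc = 36

Tracing WS — 3×2 array, target PE[1][0]:
  after 0 — PE[0][0] acc=12, pass-E 3, pass-S 12
  after 0 — PE[1][0] acc=0, pass-E 0, pass-S 0
  after 1 — PE[0][0] acc=32, pass-E 8, pass-S 32
  after 1 — PE[1][0] acc=44, pass-E 8, pass-S 44
  after 2 — PE[0][0] acc=0, pass-E 0, pass-S 0
  after 2 — PE[1][0] acc=36, pass-E 1, pass-S 36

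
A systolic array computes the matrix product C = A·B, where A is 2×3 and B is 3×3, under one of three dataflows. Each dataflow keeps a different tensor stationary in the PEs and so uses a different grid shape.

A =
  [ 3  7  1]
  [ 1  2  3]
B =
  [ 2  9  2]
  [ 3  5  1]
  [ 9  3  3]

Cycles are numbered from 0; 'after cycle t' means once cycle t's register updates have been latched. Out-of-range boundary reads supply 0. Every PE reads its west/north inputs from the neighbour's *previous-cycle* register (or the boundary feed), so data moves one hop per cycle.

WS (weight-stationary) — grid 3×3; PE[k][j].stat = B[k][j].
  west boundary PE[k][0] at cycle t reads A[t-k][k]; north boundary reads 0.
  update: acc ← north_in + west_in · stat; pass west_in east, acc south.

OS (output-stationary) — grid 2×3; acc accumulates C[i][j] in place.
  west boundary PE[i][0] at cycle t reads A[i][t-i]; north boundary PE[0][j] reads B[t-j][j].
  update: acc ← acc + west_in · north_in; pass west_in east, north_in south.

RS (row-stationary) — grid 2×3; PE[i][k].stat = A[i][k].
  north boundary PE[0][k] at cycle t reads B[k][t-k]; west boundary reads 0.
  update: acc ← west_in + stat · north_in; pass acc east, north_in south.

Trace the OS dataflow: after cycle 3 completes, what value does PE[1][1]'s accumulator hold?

PE[1][1].acc = 19

OS on a 2×3 grid — tracing PE[1][1] and its feeders:
  step 0 · PE0,1: acc=0; fwd→0 fwd↓0
  step 0 · PE1,0: acc=0; fwd→0 fwd↓0
  step 0 · PE1,1: acc=0; fwd→0 fwd↓0
  step 1 · PE0,1: acc=27; fwd→3 fwd↓9
  step 1 · PE1,0: acc=2; fwd→1 fwd↓2
  step 1 · PE1,1: acc=0; fwd→0 fwd↓0
  step 2 · PE0,1: acc=62; fwd→7 fwd↓5
  step 2 · PE1,0: acc=8; fwd→2 fwd↓3
  step 2 · PE1,1: acc=9; fwd→1 fwd↓9
  step 3 · PE0,1: acc=65; fwd→1 fwd↓3
  step 3 · PE1,0: acc=35; fwd→3 fwd↓9
  step 3 · PE1,1: acc=19; fwd→2 fwd↓5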